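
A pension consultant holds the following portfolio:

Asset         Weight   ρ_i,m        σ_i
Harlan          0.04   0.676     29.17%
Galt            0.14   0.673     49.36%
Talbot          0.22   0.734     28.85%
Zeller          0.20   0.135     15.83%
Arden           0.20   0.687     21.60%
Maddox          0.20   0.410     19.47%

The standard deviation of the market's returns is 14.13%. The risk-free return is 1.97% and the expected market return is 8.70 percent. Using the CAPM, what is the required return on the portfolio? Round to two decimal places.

9.16%

β_Harlan = 0.676 × 29.17% / 14.13% = 1.3955
β_Galt = 0.673 × 49.36% / 14.13% = 2.3510
β_Talbot = 0.734 × 28.85% / 14.13% = 1.4986
β_Zeller = 0.135 × 15.83% / 14.13% = 0.1512
β_Arden = 0.687 × 21.60% / 14.13% = 1.0502
β_Maddox = 0.410 × 19.47% / 14.13% = 0.5649
β_P = Σ w_i β_i = 0.04×1.3955 + 0.14×2.3510 + 0.22×1.4986 + 0.20×0.1512 + 0.20×1.0502 + 0.20×0.5649 = 1.0679
MRP = 8.70% − 1.97% = 6.73%
E(R_P) = R_f + β_P × MRP = 1.97% + 1.0679 × 6.73% = 9.16%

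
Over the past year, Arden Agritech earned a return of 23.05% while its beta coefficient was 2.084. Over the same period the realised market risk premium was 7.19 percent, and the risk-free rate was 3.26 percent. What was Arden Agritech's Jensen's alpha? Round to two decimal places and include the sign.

+4.81%

CAPM benchmark = R_f + β(R_m − R_f) = 3.26% + 2.084 × 7.19% = 18.24396%
α = actual − benchmark = 23.05% − 18.24396% = +4.81%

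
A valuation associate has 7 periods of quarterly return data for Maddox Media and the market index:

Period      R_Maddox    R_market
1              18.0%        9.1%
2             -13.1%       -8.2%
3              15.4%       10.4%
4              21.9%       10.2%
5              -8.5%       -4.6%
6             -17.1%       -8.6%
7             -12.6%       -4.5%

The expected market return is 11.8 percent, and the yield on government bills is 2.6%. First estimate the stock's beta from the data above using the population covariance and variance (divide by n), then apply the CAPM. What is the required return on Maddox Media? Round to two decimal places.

19.92%

Mean R_i = (18.0 − 13.1 + 15.4 + 21.9 − 8.5 − 17.1 − 12.6) / 7 = 0.5714%
Mean R_m = (9.1 − 8.2 + 10.4 + 10.2 − 4.6 − 8.6 − 4.5) / 7 = 0.5429%
Σ(R_i − R̄_i)(R_m − R̄_m) = 895.4486  ⇒  Cov = 895.4486 / 7 = 127.9212
Σ(R_m − R̄_m)² = 475.5571  ⇒  Var(R_m) = 475.5571 / 7 = 67.9367
β = Cov / Var(R_m) = 127.9212 / 67.9367 = 1.8829
MRP = 11.8% − 2.6% = 9.20%
E(R) = R_f + β × MRP = 2.6% + 1.8829 × 9.2% = 19.92%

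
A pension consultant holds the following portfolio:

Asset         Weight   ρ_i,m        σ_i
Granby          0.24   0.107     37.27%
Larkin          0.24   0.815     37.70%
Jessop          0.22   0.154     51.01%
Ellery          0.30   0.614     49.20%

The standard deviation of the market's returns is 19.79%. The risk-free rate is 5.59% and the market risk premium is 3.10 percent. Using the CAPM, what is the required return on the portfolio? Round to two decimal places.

8.59%

β_Granby = 0.107 × 37.27% / 19.79% = 0.2015
β_Larkin = 0.815 × 37.70% / 19.79% = 1.5526
β_Jessop = 0.154 × 51.01% / 19.79% = 0.3969
β_Ellery = 0.614 × 49.20% / 19.79% = 1.5265
β_P = Σ w_i β_i = 0.24×0.2015 + 0.24×1.5526 + 0.22×0.3969 + 0.30×1.5265 = 0.9663
E(R_P) = R_f + β_P × MRP = 5.59% + 0.9663 × 3.10% = 8.59%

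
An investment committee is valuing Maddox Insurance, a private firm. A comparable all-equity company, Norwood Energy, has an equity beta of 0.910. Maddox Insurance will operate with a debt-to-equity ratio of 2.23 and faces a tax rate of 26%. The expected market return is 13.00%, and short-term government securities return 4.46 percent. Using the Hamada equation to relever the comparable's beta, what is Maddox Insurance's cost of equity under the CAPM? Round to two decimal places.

25.06%

β_L = β_U × [1 + (1 − t)(D/E)] = 0.910 × [1 + (1 − 0.26) × 2.23]
    = 0.910 × [1 + 0.74 × 2.23] = 0.910 × 2.6502 = 2.4117
MRP = 13.00% − 4.46% = 8.54%
E(R) = R_f + β_L × MRP = 4.46% + 2.4117 × 8.54% = 25.06%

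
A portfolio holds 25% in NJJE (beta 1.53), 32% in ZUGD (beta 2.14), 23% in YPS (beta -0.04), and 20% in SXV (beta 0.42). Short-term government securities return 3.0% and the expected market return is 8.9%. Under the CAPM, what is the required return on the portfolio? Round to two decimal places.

β_P = Σ w_i β_i = 0.25×1.53 + 0.32×2.14 + 0.23×-0.04 + 0.20×0.42 = 1.1421
MRP = 8.9% − 3.0% = 5.90%
E(R_P) = R_f + β_P × MRP = 3.0% + 1.1421 × 5.9% = 9.74%

9.74%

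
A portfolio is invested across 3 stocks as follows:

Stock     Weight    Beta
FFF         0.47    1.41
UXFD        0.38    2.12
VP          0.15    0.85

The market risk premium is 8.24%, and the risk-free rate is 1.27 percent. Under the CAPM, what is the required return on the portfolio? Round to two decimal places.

β_P = Σ w_i β_i = 0.47×1.41 + 0.38×2.12 + 0.15×0.85 = 1.5958
E(R_P) = R_f + β_P × MRP = 1.27% + 1.5958 × 8.24% = 14.42%

14.42%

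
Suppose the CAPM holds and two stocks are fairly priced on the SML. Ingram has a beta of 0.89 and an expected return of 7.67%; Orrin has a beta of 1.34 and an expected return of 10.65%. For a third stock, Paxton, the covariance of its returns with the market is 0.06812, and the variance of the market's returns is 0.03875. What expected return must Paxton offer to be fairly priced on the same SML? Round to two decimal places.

13.42%

MRP = (10.65% − 7.67%) / (1.34 − 0.89) = 6.6222%
R_f = 7.67% − 0.89 × 6.6222% = 1.7762%
β_Paxton = Cov / Var(R_m) = 0.06812 / 0.03875 = 1.7579
E(R_Paxton) = R_f + β × MRP = 1.7762% + 1.7579 × 6.6222% = 13.42%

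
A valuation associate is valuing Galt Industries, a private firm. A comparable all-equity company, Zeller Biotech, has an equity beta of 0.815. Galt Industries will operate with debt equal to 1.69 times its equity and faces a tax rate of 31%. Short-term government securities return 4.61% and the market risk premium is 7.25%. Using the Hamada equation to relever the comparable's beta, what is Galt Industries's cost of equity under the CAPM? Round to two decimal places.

β_L = β_U × [1 + (1 − t)(D/E)] = 0.815 × [1 + (1 − 0.31) × 1.69]
    = 0.815 × [1 + 0.69 × 1.69] = 0.815 × 2.1661 = 1.7654
E(R) = R_f + β_L × MRP = 4.61% + 1.7654 × 7.25% = 17.41%

17.41%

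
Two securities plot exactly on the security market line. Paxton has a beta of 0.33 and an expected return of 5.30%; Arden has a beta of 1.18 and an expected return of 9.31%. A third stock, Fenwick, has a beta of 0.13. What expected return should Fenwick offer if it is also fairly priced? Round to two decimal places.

MRP (SML slope) = (9.31% − 5.30%) / (1.18 − 0.33) = 4.01% / 0.85 = 4.7176%
R_f (intercept) = 5.30% − 0.33 × 4.7176% = 3.7432%
E(R_Fenwick) = R_f + β × MRP = 3.7432% + 0.13 × 4.7176% = 4.36%

4.36%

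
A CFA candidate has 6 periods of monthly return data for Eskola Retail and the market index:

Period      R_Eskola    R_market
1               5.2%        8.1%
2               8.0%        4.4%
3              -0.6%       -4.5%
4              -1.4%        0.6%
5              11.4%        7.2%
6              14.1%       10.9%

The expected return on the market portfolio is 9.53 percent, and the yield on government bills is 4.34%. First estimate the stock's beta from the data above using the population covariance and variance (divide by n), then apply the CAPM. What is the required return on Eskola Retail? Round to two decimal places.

9.34%

Mean R_i = (5.2 + 8.0 − 0.6 − 1.4 + 11.4 + 14.1) / 6 = 6.1167%
Mean R_m = (8.1 + 4.4 − 4.5 + 0.6 + 7.2 + 10.9) / 6 = 4.4500%
Σ(R_i − R̄_i)(R_m − R̄_m) = 151.6350  ⇒  Cov = 151.6350 / 6 = 25.2725
Σ(R_m − R̄_m)² = 157.4150  ⇒  Var(R_m) = 157.4150 / 6 = 26.2358
β = Cov / Var(R_m) = 25.2725 / 26.2358 = 0.9633
MRP = 9.53% − 4.34% = 5.19%
E(R) = R_f + β × MRP = 4.34% + 0.9633 × 5.19% = 9.34%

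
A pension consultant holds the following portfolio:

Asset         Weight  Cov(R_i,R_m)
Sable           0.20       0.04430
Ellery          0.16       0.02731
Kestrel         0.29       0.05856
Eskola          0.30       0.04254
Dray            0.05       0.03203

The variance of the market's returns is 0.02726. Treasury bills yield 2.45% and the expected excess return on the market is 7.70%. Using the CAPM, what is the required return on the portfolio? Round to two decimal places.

15.04%

β_Sable = 0.04430 / 0.02726 = 1.6251
β_Ellery = 0.02731 / 0.02726 = 1.0018
β_Kestrel = 0.05856 / 0.02726 = 2.1482
β_Eskola = 0.04254 / 0.02726 = 1.5605
β_Dray = 0.03203 / 0.02726 = 1.1750
β_P = Σ w_i β_i = 0.20×1.6251 + 0.16×1.0018 + 0.29×2.1482 + 0.30×1.5605 + 0.05×1.1750 = 1.6352
E(R_P) = R_f + β_P × MRP = 2.45% + 1.6352 × 7.70% = 15.04%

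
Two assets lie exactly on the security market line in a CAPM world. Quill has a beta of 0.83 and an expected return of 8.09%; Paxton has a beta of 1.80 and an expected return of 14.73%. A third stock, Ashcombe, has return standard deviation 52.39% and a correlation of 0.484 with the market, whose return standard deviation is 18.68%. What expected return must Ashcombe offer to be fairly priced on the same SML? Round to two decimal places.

MRP = (14.73% − 8.09%) / (1.80 − 0.83) = 6.8454%
R_f = 8.09% − 0.83 × 6.8454% = 2.4083%
β_Ashcombe = ρ·σ_i/σ_m = 0.484 × 52.39 / 18.68 = 1.3574
E(R_Ashcombe) = R_f + β × MRP = 2.4083% + 1.3574 × 6.8454% = 11.70%

11.70%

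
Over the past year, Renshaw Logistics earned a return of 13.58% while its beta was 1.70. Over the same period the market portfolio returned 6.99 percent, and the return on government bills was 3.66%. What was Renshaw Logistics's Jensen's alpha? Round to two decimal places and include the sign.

Market excess return = 6.99% − 3.66% = 3.33%
CAPM benchmark = R_f + β(R_m − R_f) = 3.66% + 1.70 × 3.33% = 9.3210%
α = actual − benchmark = 13.58% − 9.3210% = +4.26%

+4.26%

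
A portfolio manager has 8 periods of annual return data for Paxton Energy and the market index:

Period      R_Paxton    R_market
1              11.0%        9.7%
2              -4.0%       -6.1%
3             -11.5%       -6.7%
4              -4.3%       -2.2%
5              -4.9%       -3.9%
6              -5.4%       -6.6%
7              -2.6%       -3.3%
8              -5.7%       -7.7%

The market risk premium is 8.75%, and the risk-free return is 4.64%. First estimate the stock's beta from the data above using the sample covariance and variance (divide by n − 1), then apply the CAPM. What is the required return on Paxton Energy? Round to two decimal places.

Mean R_i = (11.0 − 4.0 − 11.5 − 4.3 − 4.9 − 5.4 − 2.6 − 5.7) / 8 = -3.4250%
Mean R_m = (9.7 − 6.1 − 6.7 − 2.2 − 3.9 − 6.6 − 3.3 − 7.7) / 8 = -3.3500%
Σ(R_i − R̄_i)(R_m − R̄_m) = 233.0400  ⇒  Cov = 233.0400 / 7 = 33.2914
Σ(R_m − R̄_m)² = 220.2000  ⇒  Var(R_m) = 220.2000 / 7 = 31.4571
β = Cov / Var(R_m) = 33.2914 / 31.4571 = 1.0583
E(R) = R_f + β × MRP = 4.64% + 1.0583 × 8.75% = 13.90%

13.90%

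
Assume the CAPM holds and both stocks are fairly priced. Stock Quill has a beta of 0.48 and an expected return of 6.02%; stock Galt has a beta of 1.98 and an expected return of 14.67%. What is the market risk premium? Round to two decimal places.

5.77%

Both satisfy E(R) = R_f + β·MRP, so the slope of the SML is
MRP = (14.67% − 6.02%) / (1.98 − 0.48) = 8.65% / 1.50 = 5.7667%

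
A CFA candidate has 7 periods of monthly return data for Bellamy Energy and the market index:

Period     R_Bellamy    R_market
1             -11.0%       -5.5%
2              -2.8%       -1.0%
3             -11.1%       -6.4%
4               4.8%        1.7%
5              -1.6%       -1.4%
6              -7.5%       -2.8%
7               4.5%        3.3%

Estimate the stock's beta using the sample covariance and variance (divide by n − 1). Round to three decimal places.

Mean R_i = (-11.0 − 2.8 − 11.1 + 4.8 − 1.6 − 7.5 + 4.5) / 7 = -3.5286%
Mean R_m = (-5.5 − 1.0 − 6.4 + 1.7 − 1.4 − 2.8 + 3.3) / 7 = -1.7286%
Σ(R_i − R̄_i)(R_m − R̄_m) = 137.8943  ⇒  Cov = 137.8943 / 6 = 22.9824
Σ(R_m − R̄_m)² = 74.8743  ⇒  Var(R_m) = 74.8743 / 6 = 12.4791
β = Cov / Var(R_m) = 22.9824 / 12.4791 = 1.8417

1.842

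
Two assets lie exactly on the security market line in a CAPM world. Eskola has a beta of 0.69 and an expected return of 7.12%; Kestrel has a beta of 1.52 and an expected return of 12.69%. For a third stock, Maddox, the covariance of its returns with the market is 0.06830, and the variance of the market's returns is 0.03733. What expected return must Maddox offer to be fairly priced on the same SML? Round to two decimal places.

14.77%

MRP = (12.69% − 7.12%) / (1.52 − 0.69) = 6.7108%
R_f = 7.12% − 0.69 × 6.7108% = 2.4895%
β_Maddox = Cov / Var(R_m) = 0.06830 / 0.03733 = 1.8296
E(R_Maddox) = R_f + β × MRP = 2.4895% + 1.8296 × 6.7108% = 14.77%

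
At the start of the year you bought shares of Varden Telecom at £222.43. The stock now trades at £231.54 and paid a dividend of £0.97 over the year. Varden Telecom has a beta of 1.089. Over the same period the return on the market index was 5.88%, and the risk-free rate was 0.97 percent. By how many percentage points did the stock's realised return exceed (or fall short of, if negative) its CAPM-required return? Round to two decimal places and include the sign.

Realised HPR = (P1 + D1 − P0) / P0 = (231.54 + 0.97 − 222.43) / 222.43 = 10.08 / 222.43 = 4.5318%
MRP = 5.88% − 0.97% = 4.91%
CAPM required = R_f + β·MRP = 0.97% + 1.089 × 4.91% = 6.31699%
α = realised − required = 4.5318% − 6.31699% = -1.79%

-1.79%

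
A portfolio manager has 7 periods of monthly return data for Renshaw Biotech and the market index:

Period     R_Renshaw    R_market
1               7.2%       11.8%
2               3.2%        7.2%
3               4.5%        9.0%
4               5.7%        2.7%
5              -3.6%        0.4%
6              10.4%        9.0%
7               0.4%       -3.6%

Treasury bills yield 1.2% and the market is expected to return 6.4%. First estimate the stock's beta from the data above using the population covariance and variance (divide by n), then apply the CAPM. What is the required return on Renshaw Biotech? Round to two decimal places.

Mean R_i = (7.2 + 3.2 + 4.5 + 5.7 − 3.6 + 10.4 + 0.4) / 7 = 3.9714%
Mean R_m = (11.8 + 7.2 + 9.0 + 2.7 + 0.4 + 9.0 − 3.6) / 7 = 5.2143%
Σ(R_i − R̄_i)(R_m − R̄_m) = 109.6529  ⇒  Cov = 109.6529 / 7 = 15.6647
Σ(R_m − R̄_m)² = 183.1686  ⇒  Var(R_m) = 183.1686 / 7 = 26.1669
β = Cov / Var(R_m) = 15.6647 / 26.1669 = 0.5986
MRP = 6.4% − 1.2% = 5.20%
E(R) = R_f + β × MRP = 1.2% + 0.5986 × 5.2% = 4.31%

4.31%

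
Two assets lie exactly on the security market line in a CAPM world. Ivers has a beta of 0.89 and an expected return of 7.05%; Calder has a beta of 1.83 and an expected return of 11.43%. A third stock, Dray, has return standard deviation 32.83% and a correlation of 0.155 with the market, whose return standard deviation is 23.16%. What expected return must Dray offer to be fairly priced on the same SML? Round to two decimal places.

3.93%

MRP = (11.43% − 7.05%) / (1.83 − 0.89) = 4.6596%
R_f = 7.05% − 0.89 × 4.6596% = 2.9030%
β_Dray = ρ·σ_i/σ_m = 0.155 × 32.83 / 23.16 = 0.2197
E(R_Dray) = R_f + β × MRP = 2.9030% + 0.2197 × 4.6596% = 3.93%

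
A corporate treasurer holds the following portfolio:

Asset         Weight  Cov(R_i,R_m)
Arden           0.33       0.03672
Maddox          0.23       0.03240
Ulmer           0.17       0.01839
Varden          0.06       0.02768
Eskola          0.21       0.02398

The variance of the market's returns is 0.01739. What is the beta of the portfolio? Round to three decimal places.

1.690

β_Arden = 0.03672 / 0.01739 = 2.1116
β_Maddox = 0.03240 / 0.01739 = 1.8631
β_Ulmer = 0.01839 / 0.01739 = 1.0575
β_Varden = 0.02768 / 0.01739 = 1.5917
β_Eskola = 0.02398 / 0.01739 = 1.3790
β_P = Σ w_i β_i = 0.33×2.1116 + 0.23×1.8631 + 0.17×1.0575 + 0.06×1.5917 + 0.21×1.3790 = 1.6902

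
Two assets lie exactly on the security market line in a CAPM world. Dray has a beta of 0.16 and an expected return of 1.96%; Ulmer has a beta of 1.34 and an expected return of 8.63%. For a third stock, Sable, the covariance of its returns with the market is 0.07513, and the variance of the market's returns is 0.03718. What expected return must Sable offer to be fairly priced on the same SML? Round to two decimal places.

12.48%

MRP = (8.63% − 1.96%) / (1.34 − 0.16) = 5.6525%
R_f = 1.96% − 0.16 × 5.6525% = 1.0556%
β_Sable = Cov / Var(R_m) = 0.07513 / 0.03718 = 2.0207
E(R_Sable) = R_f + β × MRP = 1.0556% + 2.0207 × 5.6525% = 12.48%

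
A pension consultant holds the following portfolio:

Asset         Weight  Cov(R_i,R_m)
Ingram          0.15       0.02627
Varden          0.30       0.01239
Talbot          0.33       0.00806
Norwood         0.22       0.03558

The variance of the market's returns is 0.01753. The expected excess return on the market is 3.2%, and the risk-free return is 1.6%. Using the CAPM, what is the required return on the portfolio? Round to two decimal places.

4.91%

β_Ingram = 0.02627 / 0.01753 = 1.4986
β_Varden = 0.01239 / 0.01753 = 0.7068
β_Talbot = 0.00806 / 0.01753 = 0.4598
β_Norwood = 0.03558 / 0.01753 = 2.0297
β_P = Σ w_i β_i = 0.15×1.4986 + 0.30×0.7068 + 0.33×0.4598 + 0.22×2.0297 = 1.0351
E(R_P) = R_f + β_P × MRP = 1.6% + 1.0351 × 3.2% = 4.91%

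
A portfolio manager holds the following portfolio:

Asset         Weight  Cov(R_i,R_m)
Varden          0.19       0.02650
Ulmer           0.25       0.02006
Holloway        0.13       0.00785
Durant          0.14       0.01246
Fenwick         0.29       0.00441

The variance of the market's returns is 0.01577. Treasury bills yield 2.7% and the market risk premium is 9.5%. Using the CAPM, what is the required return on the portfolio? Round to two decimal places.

β_Varden = 0.02650 / 0.01577 = 1.6804
β_Ulmer = 0.02006 / 0.01577 = 1.2720
β_Holloway = 0.00785 / 0.01577 = 0.4978
β_Durant = 0.01246 / 0.01577 = 0.7901
β_Fenwick = 0.00441 / 0.01577 = 0.2796
β_P = Σ w_i β_i = 0.19×1.6804 + 0.25×1.2720 + 0.13×0.4978 + 0.14×0.7901 + 0.29×0.2796 = 0.8937
E(R_P) = R_f + β_P × MRP = 2.7% + 0.8937 × 9.5% = 11.19%

11.19%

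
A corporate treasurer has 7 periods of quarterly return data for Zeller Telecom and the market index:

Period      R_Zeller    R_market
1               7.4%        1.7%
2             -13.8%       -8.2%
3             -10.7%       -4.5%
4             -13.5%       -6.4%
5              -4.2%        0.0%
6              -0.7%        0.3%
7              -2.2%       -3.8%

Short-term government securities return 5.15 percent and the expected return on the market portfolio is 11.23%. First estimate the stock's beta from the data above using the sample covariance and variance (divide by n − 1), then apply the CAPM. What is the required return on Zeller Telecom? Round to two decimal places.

Mean R_i = (7.4 − 13.8 − 10.7 − 13.5 − 4.2 − 0.7 − 2.2) / 7 = -5.3857%
Mean R_m = (1.7 − 8.2 − 4.5 − 6.4 + 0.0 + 0.3 − 3.8) / 7 = -2.9857%
Σ(R_i − R̄_i)(R_m − R̄_m) = 155.8786  ⇒  Cov = 155.8786 / 6 = 25.9798
Σ(R_m − R̄_m)² = 83.4686  ⇒  Var(R_m) = 83.4686 / 6 = 13.9114
β = Cov / Var(R_m) = 25.9798 / 13.9114 = 1.8675
MRP = 11.23% − 5.15% = 6.08%
E(R) = R_f + β × MRP = 5.15% + 1.8675 × 6.08% = 16.50%

16.50%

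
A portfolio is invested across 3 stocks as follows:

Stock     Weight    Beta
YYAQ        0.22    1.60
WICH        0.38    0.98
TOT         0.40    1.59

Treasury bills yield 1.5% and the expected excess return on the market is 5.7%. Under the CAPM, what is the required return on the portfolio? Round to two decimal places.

β_P = Σ w_i β_i = 0.22×1.60 + 0.38×0.98 + 0.40×1.59 = 1.3604
E(R_P) = R_f + β_P × MRP = 1.5% + 1.3604 × 5.7% = 9.25%

9.25%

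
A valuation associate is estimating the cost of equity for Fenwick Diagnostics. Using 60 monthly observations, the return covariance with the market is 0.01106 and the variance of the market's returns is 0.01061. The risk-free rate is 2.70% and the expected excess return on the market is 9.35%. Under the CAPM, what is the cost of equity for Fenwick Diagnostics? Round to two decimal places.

β = Cov(R_i, R_m) / Var(R_m) = 0.01106 / 0.01061 = 1.0424
E(R) = R_f + β × MRP = 2.70% + 1.0424 × 9.35% = 12.45%

12.45%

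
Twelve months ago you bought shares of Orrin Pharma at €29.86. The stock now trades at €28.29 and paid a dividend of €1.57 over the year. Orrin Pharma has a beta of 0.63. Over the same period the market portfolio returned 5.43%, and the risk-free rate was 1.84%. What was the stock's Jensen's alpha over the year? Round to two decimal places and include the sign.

-4.10%

Realised HPR = (P1 + D1 − P0) / P0 = (28.29 + 1.57 − 29.86) / 29.86 = 0.00 / 29.86 = 0.0000%
MRP = 5.43% − 1.84% = 3.59%
CAPM required = R_f + β·MRP = 1.84% + 0.63 × 3.59% = 4.1017%
α = realised − required = 0.0000% − 4.1017% = -4.10%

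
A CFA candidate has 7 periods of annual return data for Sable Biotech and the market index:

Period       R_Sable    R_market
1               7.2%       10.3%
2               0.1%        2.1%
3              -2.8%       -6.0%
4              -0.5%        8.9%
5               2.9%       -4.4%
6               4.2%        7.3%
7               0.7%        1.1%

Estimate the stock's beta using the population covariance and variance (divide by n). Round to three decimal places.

Mean R_i = (7.2 + 0.1 − 2.8 − 0.5 + 2.9 + 4.2 + 0.7) / 7 = 1.6857%
Mean R_m = (10.3 + 2.1 − 6.0 + 8.9 − 4.4 + 7.3 + 1.1) / 7 = 2.7571%
Σ(R_i − R̄_i)(R_m − R̄_m) = 72.8557  ⇒  Cov = 72.8557 / 7 = 10.4080
Σ(R_m − R̄_m)² = 246.3571  ⇒  Var(R_m) = 246.3571 / 7 = 35.1939
β = Cov / Var(R_m) = 10.4080 / 35.1939 = 0.2957

0.296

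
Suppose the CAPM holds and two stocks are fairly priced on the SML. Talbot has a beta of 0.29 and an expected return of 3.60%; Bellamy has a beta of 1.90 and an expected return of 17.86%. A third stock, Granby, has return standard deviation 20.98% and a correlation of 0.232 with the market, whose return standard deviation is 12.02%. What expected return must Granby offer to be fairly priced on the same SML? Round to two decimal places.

4.62%

MRP = (17.86% − 3.60%) / (1.90 − 0.29) = 8.8571%
R_f = 3.60% − 0.29 × 8.8571% = 1.0314%
β_Granby = ρ·σ_i/σ_m = 0.232 × 20.98 / 12.02 = 0.4049
E(R_Granby) = R_f + β × MRP = 1.0314% + 0.4049 × 8.8571% = 4.62%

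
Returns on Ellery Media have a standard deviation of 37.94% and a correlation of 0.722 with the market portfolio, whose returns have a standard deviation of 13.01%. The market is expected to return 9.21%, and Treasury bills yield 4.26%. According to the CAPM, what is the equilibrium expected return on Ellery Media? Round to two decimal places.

β = ρ × σ_i / σ_m = 0.722 × 37.94% / 13.01% = 2.1055
MRP = 9.21% − 4.26% = 4.95%
E(R) = 4.26% + 2.1055 × 4.95% = 14.68%

14.68%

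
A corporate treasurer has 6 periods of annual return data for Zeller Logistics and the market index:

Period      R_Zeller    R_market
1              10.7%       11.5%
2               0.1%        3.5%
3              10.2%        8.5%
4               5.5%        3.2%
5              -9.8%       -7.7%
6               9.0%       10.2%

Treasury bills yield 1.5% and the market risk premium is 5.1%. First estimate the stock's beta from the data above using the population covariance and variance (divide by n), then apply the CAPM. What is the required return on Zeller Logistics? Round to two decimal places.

Mean R_i = (10.7 + 0.1 + 10.2 + 5.5 − 9.8 + 9.0) / 6 = 4.2833%
Mean R_m = (11.5 + 3.5 + 8.5 + 3.2 − 7.7 + 10.2) / 6 = 4.8667%
Σ(R_i − R̄_i)(R_m − R̄_m) = 269.8867  ⇒  Cov = 269.8867 / 6 = 44.9811
Σ(R_m − R̄_m)² = 248.2133  ⇒  Var(R_m) = 248.2133 / 6 = 41.3689
β = Cov / Var(R_m) = 44.9811 / 41.3689 = 1.0873
E(R) = R_f + β × MRP = 1.5% + 1.0873 × 5.1% = 7.05%

7.05%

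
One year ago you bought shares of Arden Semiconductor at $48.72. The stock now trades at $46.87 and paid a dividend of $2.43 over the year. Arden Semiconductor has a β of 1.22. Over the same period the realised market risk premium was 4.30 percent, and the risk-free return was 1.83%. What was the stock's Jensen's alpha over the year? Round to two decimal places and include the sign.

-5.89%

Realised HPR = (P1 + D1 − P0) / P0 = (46.87 + 2.43 − 48.72) / 48.72 = 0.58 / 48.72 = 1.1905%
CAPM required = R_f + β·MRP = 1.83% + 1.22 × 4.30% = 7.0760%
α = realised − required = 1.1905% − 7.0760% = -5.89%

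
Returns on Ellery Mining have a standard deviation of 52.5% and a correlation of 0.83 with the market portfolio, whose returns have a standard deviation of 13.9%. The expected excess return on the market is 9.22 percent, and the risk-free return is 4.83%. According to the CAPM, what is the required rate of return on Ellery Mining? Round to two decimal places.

β = ρ × σ_i / σ_m = 0.83 × 52.5% / 13.9% = 3.1349
E(R) = 4.83% + 3.1349 × 9.22% = 33.73%

33.73%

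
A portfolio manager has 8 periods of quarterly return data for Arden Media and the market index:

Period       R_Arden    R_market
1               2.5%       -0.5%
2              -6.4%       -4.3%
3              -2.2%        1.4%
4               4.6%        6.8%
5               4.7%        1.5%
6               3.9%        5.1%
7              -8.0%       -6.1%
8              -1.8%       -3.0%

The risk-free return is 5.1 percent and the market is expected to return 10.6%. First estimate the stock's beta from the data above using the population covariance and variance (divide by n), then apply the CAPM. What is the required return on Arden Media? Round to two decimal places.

Mean R_i = (2.5 − 6.4 − 2.2 + 4.6 + 4.7 + 3.9 − 8.0 − 1.8) / 8 = -0.3375%
Mean R_m = (-0.5 − 4.3 + 1.4 + 6.8 + 1.5 + 5.1 − 6.1 − 3.0) / 8 = 0.1125%
Σ(R_i − R̄_i)(R_m − R̄_m) = 135.9138  ⇒  Cov = 135.9138 / 8 = 16.9892
Σ(R_m − R̄_m)² = 141.3088  ⇒  Var(R_m) = 141.3088 / 8 = 17.6636
β = Cov / Var(R_m) = 16.9892 / 17.6636 = 0.9618
MRP = 10.6% − 5.1% = 5.50%
E(R) = R_f + β × MRP = 5.1% + 0.9618 × 5.5% = 10.39%

10.39%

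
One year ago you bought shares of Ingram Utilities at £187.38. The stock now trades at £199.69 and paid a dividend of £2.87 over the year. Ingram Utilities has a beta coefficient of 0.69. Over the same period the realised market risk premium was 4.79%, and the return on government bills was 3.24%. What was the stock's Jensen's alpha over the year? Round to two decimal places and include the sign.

+1.56%

Realised HPR = (P1 + D1 − P0) / P0 = (199.69 + 2.87 − 187.38) / 187.38 = 15.18 / 187.38 = 8.1012%
CAPM required = R_f + β·MRP = 3.24% + 0.69 × 4.79% = 6.5451%
α = realised − required = 8.1012% − 6.5451% = +1.56%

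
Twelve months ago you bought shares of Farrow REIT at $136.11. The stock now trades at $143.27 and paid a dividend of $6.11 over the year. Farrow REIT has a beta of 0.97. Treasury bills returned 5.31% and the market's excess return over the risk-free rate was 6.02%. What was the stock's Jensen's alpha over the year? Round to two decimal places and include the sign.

-1.40%

Realised HPR = (P1 + D1 − P0) / P0 = (143.27 + 6.11 − 136.11) / 136.11 = 13.27 / 136.11 = 9.7495%
CAPM required = R_f + β·MRP = 5.31% + 0.97 × 6.02% = 11.1494%
α = realised − required = 9.7495% − 11.1494% = -1.40%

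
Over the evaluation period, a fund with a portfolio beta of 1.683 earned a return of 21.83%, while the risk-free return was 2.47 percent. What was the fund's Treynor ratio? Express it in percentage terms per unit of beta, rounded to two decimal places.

11.50%

Treynor = (R_P − R_f) / β_P = (21.83% − 2.47%) / 1.6830 = 19.36% / 1.6830 = 11.50%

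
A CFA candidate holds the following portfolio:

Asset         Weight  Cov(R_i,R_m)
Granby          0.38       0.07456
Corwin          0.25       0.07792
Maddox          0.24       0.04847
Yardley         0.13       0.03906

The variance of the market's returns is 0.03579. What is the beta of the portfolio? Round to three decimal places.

1.803

β_Granby = 0.07456 / 0.03579 = 2.0833
β_Corwin = 0.07792 / 0.03579 = 2.1771
β_Maddox = 0.04847 / 0.03579 = 1.3543
β_Yardley = 0.03906 / 0.03579 = 1.0914
β_P = Σ w_i β_i = 0.38×2.0833 + 0.25×2.1771 + 0.24×1.3543 + 0.13×1.0914 = 1.8028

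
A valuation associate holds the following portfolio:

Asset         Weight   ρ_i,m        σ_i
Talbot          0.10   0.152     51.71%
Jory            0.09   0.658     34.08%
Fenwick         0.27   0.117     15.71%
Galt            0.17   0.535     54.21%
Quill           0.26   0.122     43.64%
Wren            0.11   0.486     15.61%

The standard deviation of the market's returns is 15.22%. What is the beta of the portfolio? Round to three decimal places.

β_Talbot = 0.152 × 51.71% / 15.22% = 0.5164
β_Jory = 0.658 × 34.08% / 15.22% = 1.4734
β_Fenwick = 0.117 × 15.71% / 15.22% = 0.1208
β_Galt = 0.535 × 54.21% / 15.22% = 1.9055
β_Quill = 0.122 × 43.64% / 15.22% = 0.3498
β_Wren = 0.486 × 15.61% / 15.22% = 0.4985
β_P = Σ w_i β_i = 0.10×0.5164 + 0.09×1.4734 + 0.27×0.1208 + 0.17×1.9055 + 0.26×0.3498 + 0.11×0.4985 = 0.6866

0.687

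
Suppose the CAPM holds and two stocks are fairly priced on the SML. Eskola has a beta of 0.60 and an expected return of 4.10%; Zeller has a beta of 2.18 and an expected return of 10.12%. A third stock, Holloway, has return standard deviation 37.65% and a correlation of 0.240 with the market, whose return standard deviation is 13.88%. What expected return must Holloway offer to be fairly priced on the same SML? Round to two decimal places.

MRP = (10.12% − 4.10%) / (2.18 − 0.60) = 3.8101%
R_f = 4.10% − 0.60 × 3.8101% = 1.8139%
β_Holloway = ρ·σ_i/σ_m = 0.240 × 37.65 / 13.88 = 0.6510
E(R_Holloway) = R_f + β × MRP = 1.8139% + 0.6510 × 3.8101% = 4.29%

4.29%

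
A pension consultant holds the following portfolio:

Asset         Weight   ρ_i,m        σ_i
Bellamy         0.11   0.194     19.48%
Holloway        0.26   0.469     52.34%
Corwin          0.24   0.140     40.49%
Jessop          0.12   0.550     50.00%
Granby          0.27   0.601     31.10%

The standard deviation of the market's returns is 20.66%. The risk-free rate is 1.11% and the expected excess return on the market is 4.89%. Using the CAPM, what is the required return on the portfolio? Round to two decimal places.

β_Bellamy = 0.194 × 19.48% / 20.66% = 0.1829
β_Holloway = 0.469 × 52.34% / 20.66% = 1.1882
β_Corwin = 0.140 × 40.49% / 20.66% = 0.2744
β_Jessop = 0.550 × 50.00% / 20.66% = 1.3311
β_Granby = 0.601 × 31.10% / 20.66% = 0.9047
β_P = Σ w_i β_i = 0.11×0.1829 + 0.26×1.1882 + 0.24×0.2744 + 0.12×1.3311 + 0.27×0.9047 = 0.7989
E(R_P) = R_f + β_P × MRP = 1.11% + 0.7989 × 4.89% = 5.02%

5.02%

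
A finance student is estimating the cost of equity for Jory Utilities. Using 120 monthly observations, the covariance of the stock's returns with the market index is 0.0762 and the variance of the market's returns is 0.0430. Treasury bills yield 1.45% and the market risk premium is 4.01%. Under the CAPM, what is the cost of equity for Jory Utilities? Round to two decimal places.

β = Cov(R_i, R_m) / Var(R_m) = 0.0762 / 0.0430 = 1.7721
E(R) = R_f + β × MRP = 1.45% + 1.7721 × 4.01% = 8.56%

8.56%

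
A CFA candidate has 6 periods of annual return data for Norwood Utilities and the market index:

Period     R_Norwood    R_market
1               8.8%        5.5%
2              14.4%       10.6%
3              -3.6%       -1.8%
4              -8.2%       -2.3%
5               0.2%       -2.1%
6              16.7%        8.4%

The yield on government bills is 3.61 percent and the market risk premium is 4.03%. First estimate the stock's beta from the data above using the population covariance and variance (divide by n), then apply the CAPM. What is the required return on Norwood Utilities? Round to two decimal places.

Mean R_i = (8.8 + 14.4 − 3.6 − 8.2 + 0.2 + 16.7) / 6 = 4.7167%
Mean R_m = (5.5 + 10.6 − 1.8 − 2.3 − 2.1 + 8.4) / 6 = 3.0500%
Σ(R_i − R̄_i)(R_m − R̄_m) = 279.9250  ⇒  Cov = 279.9250 / 6 = 46.6542
Σ(R_m − R̄_m)² = 170.2950  ⇒  Var(R_m) = 170.2950 / 6 = 28.3825
β = Cov / Var(R_m) = 46.6542 / 28.3825 = 1.6438
E(R) = R_f + β × MRP = 3.61% + 1.6438 × 4.03% = 10.23%

10.23%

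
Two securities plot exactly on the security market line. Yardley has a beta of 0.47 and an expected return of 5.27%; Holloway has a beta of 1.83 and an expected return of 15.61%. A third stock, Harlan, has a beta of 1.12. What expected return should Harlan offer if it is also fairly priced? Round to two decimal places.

10.21%

MRP (SML slope) = (15.61% − 5.27%) / (1.83 − 0.47) = 10.34% / 1.36 = 7.6029%
R_f (intercept) = 5.27% − 0.47 × 7.6029% = 1.6966%
E(R_Harlan) = R_f + β × MRP = 1.6966% + 1.12 × 7.6029% = 10.21%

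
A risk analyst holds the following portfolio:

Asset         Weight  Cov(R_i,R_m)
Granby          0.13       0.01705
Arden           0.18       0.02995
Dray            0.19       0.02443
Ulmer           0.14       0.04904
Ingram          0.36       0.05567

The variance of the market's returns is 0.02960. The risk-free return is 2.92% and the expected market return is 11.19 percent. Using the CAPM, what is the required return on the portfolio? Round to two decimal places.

13.86%

β_Granby = 0.01705 / 0.02960 = 0.5760
β_Arden = 0.02995 / 0.02960 = 1.0118
β_Dray = 0.02443 / 0.02960 = 0.8253
β_Ulmer = 0.04904 / 0.02960 = 1.6568
β_Ingram = 0.05567 / 0.02960 = 1.8807
β_P = Σ w_i β_i = 0.13×0.5760 + 0.18×1.0118 + 0.19×0.8253 + 0.14×1.6568 + 0.36×1.8807 = 1.3228
MRP = 11.19% − 2.92% = 8.27%
E(R_P) = R_f + β_P × MRP = 2.92% + 1.3228 × 8.27% = 13.86%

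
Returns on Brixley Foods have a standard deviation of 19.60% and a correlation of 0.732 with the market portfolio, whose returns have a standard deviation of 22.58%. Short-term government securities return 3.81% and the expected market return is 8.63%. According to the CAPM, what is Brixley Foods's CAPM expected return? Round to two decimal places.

6.87%

β = ρ × σ_i / σ_m = 0.732 × 19.60% / 22.58% = 0.6354
MRP = 8.63% − 3.81% = 4.82%
E(R) = 3.81% + 0.6354 × 4.82% = 6.87%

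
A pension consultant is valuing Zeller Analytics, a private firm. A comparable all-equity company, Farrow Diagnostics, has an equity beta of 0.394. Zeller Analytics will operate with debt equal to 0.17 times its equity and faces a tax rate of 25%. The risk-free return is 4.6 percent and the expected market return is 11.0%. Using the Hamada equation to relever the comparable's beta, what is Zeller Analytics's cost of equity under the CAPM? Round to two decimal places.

β_L = β_U × [1 + (1 − t)(D/E)] = 0.394 × [1 + (1 − 0.25) × 0.17]
    = 0.394 × [1 + 0.75 × 0.17] = 0.394 × 1.1275 = 0.4442
MRP = 11.0% − 4.6% = 6.40%
E(R) = R_f + β_L × MRP = 4.6% + 0.4442 × 6.4% = 7.44%

7.44%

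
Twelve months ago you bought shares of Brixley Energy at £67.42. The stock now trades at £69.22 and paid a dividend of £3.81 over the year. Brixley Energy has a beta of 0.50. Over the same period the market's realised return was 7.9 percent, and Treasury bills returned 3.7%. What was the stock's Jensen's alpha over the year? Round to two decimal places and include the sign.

+2.52%

Realised HPR = (P1 + D1 − P0) / P0 = (69.22 + 3.81 − 67.42) / 67.42 = 5.61 / 67.42 = 8.3210%
MRP = 7.9% − 3.7% = 4.20%
CAPM required = R_f + β·MRP = 3.7% + 0.50 × 4.2% = 5.8000%
α = realised − required = 8.3210% − 5.8000% = +2.52%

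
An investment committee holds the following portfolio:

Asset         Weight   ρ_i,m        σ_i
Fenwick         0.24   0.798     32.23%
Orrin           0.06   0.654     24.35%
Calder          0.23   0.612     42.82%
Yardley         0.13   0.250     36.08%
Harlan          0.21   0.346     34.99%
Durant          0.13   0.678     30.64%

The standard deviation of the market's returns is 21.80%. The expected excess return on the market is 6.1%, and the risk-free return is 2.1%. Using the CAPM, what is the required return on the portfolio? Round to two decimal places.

7.58%

β_Fenwick = 0.798 × 32.23% / 21.80% = 1.1798
β_Orrin = 0.654 × 24.35% / 21.80% = 0.7305
β_Calder = 0.612 × 42.82% / 21.80% = 1.2021
β_Yardley = 0.250 × 36.08% / 21.80% = 0.4138
β_Harlan = 0.346 × 34.99% / 21.80% = 0.5553
β_Durant = 0.678 × 30.64% / 21.80% = 0.9529
β_P = Σ w_i β_i = 0.24×1.1798 + 0.06×0.7305 + 0.23×1.2021 + 0.13×0.4138 + 0.21×0.5553 + 0.13×0.9529 = 0.8977
E(R_P) = R_f + β_P × MRP = 2.1% + 0.8977 × 6.1% = 7.58%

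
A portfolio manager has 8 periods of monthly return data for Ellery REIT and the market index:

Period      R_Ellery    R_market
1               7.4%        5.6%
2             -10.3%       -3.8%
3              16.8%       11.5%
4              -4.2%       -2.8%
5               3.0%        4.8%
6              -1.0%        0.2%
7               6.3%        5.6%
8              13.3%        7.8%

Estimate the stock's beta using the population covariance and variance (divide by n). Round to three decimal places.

1.655

Mean R_i = (7.4 − 10.3 + 16.8 − 4.2 + 3.0 − 1.0 + 6.3 + 13.3) / 8 = 3.9125%
Mean R_m = (5.6 − 3.8 + 11.5 − 2.8 + 4.8 + 0.2 + 5.6 + 7.8) / 8 = 3.6125%
Σ(R_i − R̄_i)(R_m − R̄_m) = 325.6888  ⇒  Cov = 325.6888 / 8 = 40.7111
Σ(R_m − R̄_m)² = 196.7688  ⇒  Var(R_m) = 196.7688 / 8 = 24.5961
β = Cov / Var(R_m) = 40.7111 / 24.5961 = 1.6552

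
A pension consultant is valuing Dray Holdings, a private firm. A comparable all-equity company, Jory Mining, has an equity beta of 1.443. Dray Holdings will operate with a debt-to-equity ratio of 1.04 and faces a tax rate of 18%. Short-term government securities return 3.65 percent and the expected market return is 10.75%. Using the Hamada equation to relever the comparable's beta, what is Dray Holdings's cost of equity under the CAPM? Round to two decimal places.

22.63%

β_L = β_U × [1 + (1 − t)(D/E)] = 1.443 × [1 + (1 − 0.18) × 1.04]
    = 1.443 × [1 + 0.82 × 1.04] = 1.443 × 1.8528 = 2.6736
MRP = 10.75% − 3.65% = 7.10%
E(R) = R_f + β_L × MRP = 3.65% + 2.6736 × 7.10% = 22.63%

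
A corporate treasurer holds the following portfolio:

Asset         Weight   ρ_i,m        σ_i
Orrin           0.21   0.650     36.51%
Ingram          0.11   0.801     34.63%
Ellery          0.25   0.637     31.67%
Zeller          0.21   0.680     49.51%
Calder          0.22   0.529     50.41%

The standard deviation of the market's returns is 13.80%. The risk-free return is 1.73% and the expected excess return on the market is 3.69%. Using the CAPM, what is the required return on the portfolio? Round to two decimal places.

8.69%

β_Orrin = 0.650 × 36.51% / 13.80% = 1.7197
β_Ingram = 0.801 × 34.63% / 13.80% = 2.0100
β_Ellery = 0.637 × 31.67% / 13.80% = 1.4619
β_Zeller = 0.680 × 49.51% / 13.80% = 2.4396
β_Calder = 0.529 × 50.41% / 13.80% = 1.9324
β_P = Σ w_i β_i = 0.21×1.7197 + 0.11×2.0100 + 0.25×1.4619 + 0.21×2.4396 + 0.22×1.9324 = 1.8852
E(R_P) = R_f + β_P × MRP = 1.73% + 1.8852 × 3.69% = 8.69%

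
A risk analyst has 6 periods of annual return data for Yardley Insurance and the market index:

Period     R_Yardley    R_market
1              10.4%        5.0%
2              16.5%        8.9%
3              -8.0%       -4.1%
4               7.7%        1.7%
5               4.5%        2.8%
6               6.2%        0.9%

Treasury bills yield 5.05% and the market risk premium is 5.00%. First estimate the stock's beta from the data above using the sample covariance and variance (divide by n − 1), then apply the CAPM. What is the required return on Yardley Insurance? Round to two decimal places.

Mean R_i = (10.4 + 16.5 − 8.0 + 7.7 + 4.5 + 6.2) / 6 = 6.2167%
Mean R_m = (5.0 + 8.9 − 4.1 + 1.7 + 2.8 + 0.9) / 6 = 2.5333%
Σ(R_i − R̄_i)(R_m − R̄_m) = 168.4267  ⇒  Cov = 168.4267 / 5 = 33.6853
Σ(R_m − R̄_m)² = 94.0533  ⇒  Var(R_m) = 94.0533 / 5 = 18.8107
β = Cov / Var(R_m) = 33.6853 / 18.8107 = 1.7908
E(R) = R_f + β × MRP = 5.05% + 1.7908 × 5.00% = 14.00%

14.00%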